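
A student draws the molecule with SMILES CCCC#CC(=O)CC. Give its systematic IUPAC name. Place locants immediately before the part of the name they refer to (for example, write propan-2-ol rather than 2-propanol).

oct-4-yn-3-one

The longest chain bearing the carbonyl and the multiple bond is 8 carbons long (octane).
The principal characteristic group is a ketone (C=O on an internal carbon), named with the suffix -one.
The chain contains a C≡C triple bond, so the unsaturation ending is -yne.
Choose the numbering such that numbering from this end puts the carbonyl group at C-3 rather than C-6.
This places the carbonyl at C-3; the triple bond between C-4 and C-5.
The name is oct-4-yn-3-one.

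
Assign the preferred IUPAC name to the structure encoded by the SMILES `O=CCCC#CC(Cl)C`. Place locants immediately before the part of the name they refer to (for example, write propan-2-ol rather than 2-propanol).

Counting along the main chain through the –CHO group and the multiple bond gives 7 carbons: the parent is heptane.
An aldehyde (terminal –CHO) is the principal characteristic group, giving the suffix -al.
The chain contains a C≡C triple bond, so the unsaturation ending is -yne.
Choose the numbering such that the aldehyde carbon is C-1 by definition.
That gives the triple bond between C-4 and C-5; a chloro group at C-6.
The name is 6-chlorohept-4-ynal.

6-chlorohept-4-ynal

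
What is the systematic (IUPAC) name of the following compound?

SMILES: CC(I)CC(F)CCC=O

Counting along the main chain through the –CHO group gives 7 carbons: the parent is heptane.
The highest-priority functional group is an aldehyde (terminal –CHO), so the name ends in -al.
Number the chain so that the aldehyde carbon is C-1 by definition.
With this numbering: a fluoro group at C-4; an iodo group at C-6.
Prefixes are listed alphabetically: fluoro, iodo.
The name is 4-fluoro-6-iodoheptanal.

4-fluoro-6-iodoheptanal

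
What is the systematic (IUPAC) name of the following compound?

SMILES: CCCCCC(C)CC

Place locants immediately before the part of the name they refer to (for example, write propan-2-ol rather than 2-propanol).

3-methyloctane

The longest carbon chain is 8 atoms: the parent is octane.
Choose the numbering such that the substituent locant set {3} is lower than {6} at the first point of difference.
This places a methyl group at C-3.
Putting it together: 3-methyloctane.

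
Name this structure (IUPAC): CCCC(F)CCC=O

4-fluoroheptanal

The longest carbon chain that includes the –CHO group has 7 carbons, so the parent hydride is heptane.
An aldehyde (terminal –CHO) is the principal characteristic group, giving the suffix -al.
Number the chain so that the aldehyde carbon is C-1 by definition.
That gives a fluoro group at C-4.
Putting it together: 4-fluoroheptanal.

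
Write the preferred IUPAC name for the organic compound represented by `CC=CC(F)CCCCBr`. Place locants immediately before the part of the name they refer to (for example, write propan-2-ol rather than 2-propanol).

8-bromo-4-fluorooct-2-ene

The longest carbon chain that includes the multiple bond has 8 carbons, so the parent hydride is octane.
A C=C double bond in the chain gives the infix -ene-.
Choose the numbering such that numbering from this end puts the double bond at C-2 rather than C-6.
This places the double bond between C-2 and C-3; a bromo group at C-8; a fluoro group at C-4.
The substituents are ordered alphabetically, ignoring any di-/tri- multipliers.
Putting it together: 8-bromo-4-fluorooct-2-ene.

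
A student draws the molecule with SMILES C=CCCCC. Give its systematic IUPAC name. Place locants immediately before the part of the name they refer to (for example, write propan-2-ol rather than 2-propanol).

The longest carbon chain that includes the multiple bond has 6 carbons, so the parent hydride is hexane.
The chain contains a C=C double bond, so the unsaturation ending is -ene.
The numbering direction is chosen so that numbering from this end puts the double bond at C-1 rather than C-5.
This places the double bond between C-1 and C-2.
Assembling the pieces gives hex-1-ene.

hex-1-ene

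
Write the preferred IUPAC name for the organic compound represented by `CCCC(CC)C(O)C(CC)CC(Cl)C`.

2-chloro-4,6-diethylnonan-5-ol

The longest carbon chain that includes the –OH group has 9 carbons, so the parent hydride is nonane.
The principal characteristic group is an alcohol (–OH), named with the suffix -ol.
Choose the numbering such that the substituent locant set {2,4,6} is lower than {4,6,8} at the first point of difference.
That gives the hydroxyl at C-5; a chloro group at C-2; ethyl groups at C-4 and C-6.
Prefixes are listed alphabetically: chloro, ethyl.
Putting it together: 2-chloro-4,6-diethylnonan-5-ol.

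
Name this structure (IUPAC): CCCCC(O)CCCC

The longest chain bearing the –OH group is 9 carbons long (nonane).
An alcohol (–OH) is the principal characteristic group, giving the suffix -ol.
Numbering from either end gives identical locants here.
This places the hydroxyl at C-5.
Assembling the pieces gives nonan-5-ol.

nonan-5-ol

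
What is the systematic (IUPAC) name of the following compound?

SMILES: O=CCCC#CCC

The longest carbon chain that includes the –CHO group and the multiple bond has 7 carbons, so the parent hydride is heptane.
An aldehyde (terminal –CHO) is the principal characteristic group, giving the suffix -al.
A C≡C triple bond in the chain gives the infix -yne-.
The numbering direction is chosen so that the aldehyde carbon is C-1 by definition.
That gives the triple bond between C-4 and C-5.
Putting it together: hept-4-ynal.

hept-4-ynal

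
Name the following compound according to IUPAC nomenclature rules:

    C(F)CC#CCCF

Counting along the main chain through the multiple bond gives 6 carbons: the parent is hexane.
The chain contains a C≡C triple bond, so the unsaturation ending is -yne.
Numbering from either end gives identical locants here.
With this numbering: the triple bond between C-3 and C-4; fluoro groups at C-1 and C-6.
Assembling the pieces gives 1,6-difluorohex-3-yne.

1,6-difluorohex-3-yne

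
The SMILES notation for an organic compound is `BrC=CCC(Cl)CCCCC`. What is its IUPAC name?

The longest chain bearing the multiple bond is 9 carbons long (nonane).
A C=C double bond in the chain gives the infix -ene-.
Number the chain so that numbering from this end puts the double bond at C-1 rather than C-8.
This places the double bond between C-1 and C-2; a bromo group at C-1; a chloro group at C-4.
Prefixes are listed alphabetically: bromo, chloro.
Putting it together: 1-bromo-4-chloronon-1-ene.

1-bromo-4-chloronon-1-ene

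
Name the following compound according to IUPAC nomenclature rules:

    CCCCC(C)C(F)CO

The longest chain bearing the –OH group is 7 carbons long (heptane).
The principal characteristic group is an alcohol (–OH), named with the suffix -ol.
Number the chain so that numbering from this end puts the hydroxyl group at C-1 rather than C-7.
With this numbering: the hydroxyl at C-1; a fluoro group at C-2; a methyl group at C-3.
Prefixes are listed alphabetically: fluoro, methyl.
Assembling the pieces gives 2-fluoro-3-methylheptan-1-ol.

2-fluoro-3-methylheptan-1-ol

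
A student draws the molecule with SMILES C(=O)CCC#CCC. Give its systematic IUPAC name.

Counting along the main chain through the –CHO group and the multiple bond gives 7 carbons: the parent is heptane.
An aldehyde (terminal –CHO) is the principal characteristic group, giving the suffix -al.
A C≡C triple bond in the chain gives the infix -yne-.
Number the chain so that the aldehyde carbon is C-1 by definition.
With this numbering: the triple bond between C-4 and C-5.
Putting it together: hept-4-ynal.

hept-4-ynal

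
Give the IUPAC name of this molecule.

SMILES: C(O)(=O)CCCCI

The longest chain bearing the –COOH group is 5 carbons long (pentane).
The principal characteristic group is a carboxylic acid (terminal –COOH), named with the suffix -oic acid.
The numbering direction is chosen so that the carboxylic acid carbon is C-1 by definition.
With this numbering: an iodo group at C-5.
Assembling the pieces gives 5-iodopentanoic acid.

5-iodopentanoic acid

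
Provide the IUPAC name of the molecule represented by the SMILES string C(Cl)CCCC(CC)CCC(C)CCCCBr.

1-bromo-12-chloro-8-ethyl-5-methyldodecane

The longest continuous carbon chain has 12 atoms, so the parent hydride is dodecane.
Choose the numbering such that the locant sets are identical either way, so the alphabetically earlier bromo substituent takes the lower locant (1 rather than 12).
With this numbering: a bromo group at C-1; a chloro group at C-12; an ethyl group at C-8; a methyl group at C-5.
Prefixes are listed alphabetically: bromo, chloro, ethyl, methyl.
The name is 1-bromo-12-chloro-8-ethyl-5-methyldodecane.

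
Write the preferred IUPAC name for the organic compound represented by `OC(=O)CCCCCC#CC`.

Counting along the main chain through the –COOH group and the multiple bond gives 9 carbons: the parent is nonane.
The highest-priority functional group is a carboxylic acid (terminal –COOH), so the name ends in -oic acid.
The chain contains a C≡C triple bond, so the unsaturation ending is -yne.
The numbering direction is chosen so that the carboxylic acid carbon is C-1 by definition.
That gives the triple bond between C-7 and C-8.
Assembling the pieces gives non-7-ynoic acid.

non-7-ynoic acid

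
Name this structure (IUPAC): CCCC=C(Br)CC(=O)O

3-bromohept-3-enoic acid

The longest carbon chain that includes the –COOH group and the multiple bond has 7 carbons, so the parent hydride is heptane.
A carboxylic acid (terminal –COOH) is the principal characteristic group, giving the suffix -oic acid.
A C=C double bond in the chain gives the infix -ene-.
Choose the numbering such that the carboxylic acid carbon is C-1 by definition.
With this numbering: the double bond between C-3 and C-4; a bromo group at C-3.
The name is 3-bromohept-3-enoic acid.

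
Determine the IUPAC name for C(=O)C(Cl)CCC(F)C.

The longest chain bearing the –CHO group is 6 carbons long (hexane).
An aldehyde (terminal –CHO) is the principal characteristic group, giving the suffix -al.
Choose the numbering such that the aldehyde carbon is C-1 by definition.
With this numbering: a chloro group at C-2; a fluoro group at C-5.
Prefixes are listed alphabetically: chloro, fluoro.
Assembling the pieces gives 2-chloro-5-fluorohexanal.

2-chloro-5-fluorohexanal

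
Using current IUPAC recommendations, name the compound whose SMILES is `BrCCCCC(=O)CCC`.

8-bromooctan-4-one

The longest carbon chain that includes the carbonyl has 8 carbons, so the parent hydride is octane.
A ketone (C=O on an internal carbon) is the principal characteristic group, giving the suffix -one.
The numbering direction is chosen so that numbering from this end puts the carbonyl group at C-4 rather than C-5.
This places the carbonyl at C-4; a bromo group at C-8.
Assembling the pieces gives 8-bromooctan-4-one.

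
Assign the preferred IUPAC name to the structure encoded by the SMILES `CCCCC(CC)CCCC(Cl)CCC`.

The longest carbon chain is 12 atoms: the parent is dodecane.
Number the chain so that the substituent locant set {4,8} is lower than {5,9} at the first point of difference.
With this numbering: a chloro group at C-4; an ethyl group at C-8.
Substituent prefixes are cited in alphabetical order (multiplying prefixes like di-/tri- are ignored for ordering).
Putting it together: 4-chloro-8-ethyldodecane.

4-chloro-8-ethyldodecane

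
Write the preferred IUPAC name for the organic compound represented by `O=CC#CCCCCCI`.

Counting along the main chain through the –CHO group and the multiple bond gives 8 carbons: the parent is octane.
The highest-priority functional group is an aldehyde (terminal –CHO), so the name ends in -al.
The chain contains a C≡C triple bond, so the unsaturation ending is -yne.
The numbering direction is chosen so that the aldehyde carbon is C-1 by definition.
That gives the triple bond between C-2 and C-3; an iodo group at C-8.
Assembling the pieces gives 8-iodooct-2-ynal.

8-iodooct-2-ynal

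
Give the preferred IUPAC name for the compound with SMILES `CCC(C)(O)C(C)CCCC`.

The longest carbon chain that includes the –OH group has 8 carbons, so the parent hydride is octane.
The highest-priority functional group is an alcohol (–OH), so the name ends in -ol.
The numbering direction is chosen so that numbering from this end puts the hydroxyl group at C-3 rather than C-6.
With this numbering: the hydroxyl at C-3; methyl groups at C-3 and C-4.
Putting it together: 3,4-dimethyloctan-3-ol.

3,4-dimethyloctan-3-ol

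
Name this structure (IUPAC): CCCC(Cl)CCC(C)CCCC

4-chloro-7-methylundecane

The longest continuous carbon chain has 11 atoms, so the parent hydride is undecane.
Number the chain so that the substituent locant set {4,7} is lower than {5,8} at the first point of difference.
This places a chloro group at C-4; a methyl group at C-7.
The substituents are ordered alphabetically, ignoring any di-/tri- multipliers.
Putting it together: 4-chloro-7-methylundecane.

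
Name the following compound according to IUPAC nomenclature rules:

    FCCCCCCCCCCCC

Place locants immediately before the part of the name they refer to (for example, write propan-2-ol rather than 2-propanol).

1-fluorododecane

The parent chain contains 12 carbons (dodecane).
The numbering direction is chosen so that the substituent locant set {1} is lower than {12} at the first point of difference.
This places a fluoro group at C-1.
The name is 1-fluorododecane.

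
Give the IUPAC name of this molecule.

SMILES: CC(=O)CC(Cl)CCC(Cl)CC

4,7-dichlorononan-2-one

Counting along the main chain through the carbonyl gives 9 carbons: the parent is nonane.
The principal characteristic group is a ketone (C=O on an internal carbon), named with the suffix -one.
The numbering direction is chosen so that numbering from this end puts the carbonyl group at C-2 rather than C-8.
This places the carbonyl at C-2; chloro groups at C-4 and C-7.
The name is 4,7-dichlorononan-2-one.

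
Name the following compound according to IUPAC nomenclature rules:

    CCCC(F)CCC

4-fluoroheptane

The parent chain contains 7 carbons (heptane).
Numbering from either end gives identical locants here.
With this numbering: a fluoro group at C-4.
Assembling the pieces gives 4-fluoroheptane.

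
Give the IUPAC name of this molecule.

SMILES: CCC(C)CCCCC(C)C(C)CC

3,4,9-trimethylundecane

The parent chain contains 11 carbons (undecane).
The numbering direction is chosen so that the substituent locant set {3,4,9} is lower than {3,8,9} at the first point of difference.
With this numbering: methyl groups at C-3 and C-4 and C-9.
The name is 3,4,9-trimethylundecane.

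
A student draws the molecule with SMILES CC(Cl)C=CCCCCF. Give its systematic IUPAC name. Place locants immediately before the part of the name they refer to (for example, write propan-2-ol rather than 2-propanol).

The longest carbon chain that includes the multiple bond has 8 carbons, so the parent hydride is octane.
There is one C=C double bond, indicated by the ending -ene.
Number the chain so that numbering from this end puts the double bond at C-3 rather than C-5.
That gives the double bond between C-3 and C-4; a chloro group at C-2; a fluoro group at C-8.
The substituents are ordered alphabetically, ignoring any di-/tri- multipliers.
Putting it together: 2-chloro-8-fluorooct-3-ene.

2-chloro-8-fluorooct-3-ene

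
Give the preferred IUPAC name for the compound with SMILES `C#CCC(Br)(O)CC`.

3-bromohex-5-yn-3-ol

Counting along the main chain through the –OH group and the multiple bond gives 6 carbons: the parent is hexane.
The highest-priority functional group is an alcohol (–OH), so the name ends in -ol.
The chain contains a C≡C triple bond, so the unsaturation ending is -yne.
Number the chain so that numbering from this end puts the hydroxyl group at C-3 rather than C-4.
This places the hydroxyl at C-3; the triple bond between C-5 and C-6; a bromo group at C-3.
The name is 3-bromohex-5-yn-3-ol.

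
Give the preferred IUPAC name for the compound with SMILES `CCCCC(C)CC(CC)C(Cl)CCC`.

The longest continuous carbon chain has 11 atoms, so the parent hydride is undecane.
The numbering direction is chosen so that the substituent locant set {4,5,7} is lower than {5,7,8} at the first point of difference.
With this numbering: a chloro group at C-4; an ethyl group at C-5; a methyl group at C-7.
Prefixes are listed alphabetically: chloro, ethyl, methyl.
The name is 4-chloro-5-ethyl-7-methylundecane.

4-chloro-5-ethyl-7-methylundecane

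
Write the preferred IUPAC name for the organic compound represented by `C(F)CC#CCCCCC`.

1-fluoronon-3-yne

The longest chain bearing the multiple bond is 9 carbons long (nonane).
There is one C≡C triple bond, indicated by the ending -yne.
Number the chain so that numbering from this end puts the triple bond at C-3 rather than C-6.
This places the triple bond between C-3 and C-4; a fluoro group at C-1.
Putting it together: 1-fluoronon-3-yne.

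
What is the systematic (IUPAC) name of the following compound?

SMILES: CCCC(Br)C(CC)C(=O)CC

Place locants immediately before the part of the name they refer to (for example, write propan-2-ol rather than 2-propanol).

5-bromo-4-ethyloctan-3-one

The longest carbon chain that includes the carbonyl has 8 carbons, so the parent hydride is octane.
The highest-priority functional group is a ketone (C=O on an internal carbon), so the name ends in -one.
Choose the numbering such that numbering from this end puts the carbonyl group at C-3 rather than C-6.
With this numbering: the carbonyl at C-3; a bromo group at C-5; an ethyl group at C-4.
Substituent prefixes are cited in alphabetical order (multiplying prefixes like di-/tri- are ignored for ordering).
The name is 5-bromo-4-ethyloctan-3-one.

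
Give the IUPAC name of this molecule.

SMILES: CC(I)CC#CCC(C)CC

2-iodo-7-methylnon-4-yne

The longest chain bearing the multiple bond is 9 carbons long (nonane).
A C≡C triple bond in the chain gives the infix -yne-.
Number the chain so that numbering from this end puts the triple bond at C-4 rather than C-5.
With this numbering: the triple bond between C-4 and C-5; an iodo group at C-2; a methyl group at C-7.
Prefixes are listed alphabetically: iodo, methyl.
Putting it together: 2-iodo-7-methylnon-4-yne.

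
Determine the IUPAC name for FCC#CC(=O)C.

The longest carbon chain that includes the carbonyl and the multiple bond has 5 carbons, so the parent hydride is pentane.
The highest-priority functional group is a ketone (C=O on an internal carbon), so the name ends in -one.
The chain contains a C≡C triple bond, so the unsaturation ending is -yne.
The numbering direction is chosen so that numbering from this end puts the carbonyl group at C-2 rather than C-4.
That gives the carbonyl at C-2; the triple bond between C-3 and C-4; a fluoro group at C-5.
The name is 5-fluoropent-3-yn-2-one.

5-fluoropent-3-yn-2-one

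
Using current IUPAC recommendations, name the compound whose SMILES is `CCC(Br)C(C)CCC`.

3-bromo-4-methylheptane

The parent chain contains 7 carbons (heptane).
Number the chain so that the substituent locant set {3,4} is lower than {4,5} at the first point of difference.
That gives a bromo group at C-3; a methyl group at C-4.
The substituents are ordered alphabetically, ignoring any di-/tri- multipliers.
Assembling the pieces gives 3-bromo-4-methylheptane.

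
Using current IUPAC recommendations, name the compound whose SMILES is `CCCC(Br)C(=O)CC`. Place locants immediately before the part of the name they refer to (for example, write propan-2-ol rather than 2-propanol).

Counting along the main chain through the carbonyl gives 7 carbons: the parent is heptane.
The highest-priority functional group is a ketone (C=O on an internal carbon), so the name ends in -one.
The numbering direction is chosen so that numbering from this end puts the carbonyl group at C-3 rather than C-5.
This places the carbonyl at C-3; a bromo group at C-4.
Assembling the pieces gives 4-bromoheptan-3-one.

4-bromoheptan-3-one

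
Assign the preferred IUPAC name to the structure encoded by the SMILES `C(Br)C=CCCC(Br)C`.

Counting along the main chain through the multiple bond gives 7 carbons: the parent is heptane.
A C=C double bond in the chain gives the infix -ene-.
Number the chain so that numbering from this end puts the double bond at C-2 rather than C-5.
With this numbering: the double bond between C-2 and C-3; bromo groups at C-1 and C-6.
Putting it together: 1,6-dibromohept-2-ene.

1,6-dibromohept-2-ene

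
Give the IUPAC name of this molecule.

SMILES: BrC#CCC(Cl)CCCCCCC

1-bromo-4-chloroundec-1-yne

The longest chain bearing the multiple bond is 11 carbons long (undecane).
The chain contains a C≡C triple bond, so the unsaturation ending is -yne.
Number the chain so that numbering from this end puts the triple bond at C-1 rather than C-10.
That gives the triple bond between C-1 and C-2; a bromo group at C-1; a chloro group at C-4.
The substituents are ordered alphabetically, ignoring any di-/tri- multipliers.
Putting it together: 1-bromo-4-chloroundec-1-yne.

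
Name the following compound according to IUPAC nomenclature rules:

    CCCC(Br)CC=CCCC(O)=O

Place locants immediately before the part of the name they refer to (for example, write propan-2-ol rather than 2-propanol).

7-bromodec-4-enoic acid

The longest chain bearing the –COOH group and the multiple bond is 10 carbons long (decane).
The highest-priority functional group is a carboxylic acid (terminal –COOH), so the name ends in -oic acid.
A C=C double bond in the chain gives the infix -ene-.
Number the chain so that the carboxylic acid carbon is C-1 by definition.
This places the double bond between C-4 and C-5; a bromo group at C-7.
Assembling the pieces gives 7-bromodec-4-enoic acid.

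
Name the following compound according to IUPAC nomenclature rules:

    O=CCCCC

The longest carbon chain that includes the –CHO group has 5 carbons, so the parent hydride is pentane.
The principal characteristic group is an aldehyde (terminal –CHO), named with the suffix -al.
The numbering direction is chosen so that the aldehyde carbon is C-1 by definition.
Putting it together: pentanal.

pentanal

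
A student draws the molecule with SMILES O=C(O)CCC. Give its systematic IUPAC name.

butanoic acid

The longest carbon chain that includes the –COOH group has 4 carbons, so the parent hydride is butane.
A carboxylic acid (terminal –COOH) is the principal characteristic group, giving the suffix -oic acid.
The numbering direction is chosen so that the carboxylic acid carbon is C-1 by definition.
The name is butanoic acid.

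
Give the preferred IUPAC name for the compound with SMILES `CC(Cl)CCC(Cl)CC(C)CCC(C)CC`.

2,5-dichloro-7,10-dimethyldodecane

The longest continuous carbon chain has 12 atoms, so the parent hydride is dodecane.
Choose the numbering such that the substituent locant set {2,5,7,10} is lower than {3,6,8,11} at the first point of difference.
This places chloro groups at C-2 and C-5; methyl groups at C-7 and C-10.
Substituent prefixes are cited in alphabetical order (multiplying prefixes like di-/tri- are ignored for ordering).
The name is 2,5-dichloro-7,10-dimethyldodecane.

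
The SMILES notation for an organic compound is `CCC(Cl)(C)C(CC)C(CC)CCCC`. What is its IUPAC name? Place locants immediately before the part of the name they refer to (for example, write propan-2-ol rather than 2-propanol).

The longest carbon chain is 9 atoms: the parent is nonane.
Number the chain so that the substituent locant set {3,3,4,5} is lower than {5,6,7,7} at the first point of difference.
This places a chloro group at C-3; ethyl groups at C-4 and C-5; a methyl group at C-3.
Substituent prefixes are cited in alphabetical order (multiplying prefixes like di-/tri- are ignored for ordering).
Assembling the pieces gives 3-chloro-4,5-diethyl-3-methylnonane.

3-chloro-4,5-diethyl-3-methylnonane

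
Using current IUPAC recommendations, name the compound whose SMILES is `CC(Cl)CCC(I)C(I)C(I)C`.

The parent chain contains 8 carbons (octane).
Number the chain so that the substituent locant set {2,3,4,7} is lower than {2,5,6,7} at the first point of difference.
With this numbering: a chloro group at C-7; iodo groups at C-2 and C-3 and C-4.
Prefixes are listed alphabetically: chloro, iodo.
Assembling the pieces gives 7-chloro-2,3,4-triiodooctane.

7-chloro-2,3,4-triiodooctane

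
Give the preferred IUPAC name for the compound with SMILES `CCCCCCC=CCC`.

dec-3-ene

Counting along the main chain through the multiple bond gives 10 carbons: the parent is decane.
A C=C double bond in the chain gives the infix -ene-.
Choose the numbering such that numbering from this end puts the double bond at C-3 rather than C-7.
With this numbering: the double bond between C-3 and C-4.
The name is dec-3-ene.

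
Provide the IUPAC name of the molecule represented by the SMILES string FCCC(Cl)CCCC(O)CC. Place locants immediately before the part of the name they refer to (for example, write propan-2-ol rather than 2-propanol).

The longest carbon chain that includes the –OH group has 9 carbons, so the parent hydride is nonane.
The highest-priority functional group is an alcohol (–OH), so the name ends in -ol.
Number the chain so that numbering from this end puts the hydroxyl group at C-3 rather than C-7.
With this numbering: the hydroxyl at C-3; a chloro group at C-7; a fluoro group at C-9.
Substituent prefixes are cited in alphabetical order (multiplying prefixes like di-/tri- are ignored for ordering).
Putting it together: 7-chloro-9-fluorononan-3-ol.

7-chloro-9-fluorononan-3-ol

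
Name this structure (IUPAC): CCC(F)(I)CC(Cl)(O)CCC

4-chloro-6-fluoro-6-iodooctan-4-ol

The longest carbon chain that includes the –OH group has 8 carbons, so the parent hydride is octane.
The highest-priority functional group is an alcohol (–OH), so the name ends in -ol.
Choose the numbering such that numbering from this end puts the hydroxyl group at C-4 rather than C-5.
This places the hydroxyl at C-4; a chloro group at C-4; a fluoro group at C-6; an iodo group at C-6.
Substituent prefixes are cited in alphabetical order (multiplying prefixes like di-/tri- are ignored for ordering).
The name is 4-chloro-6-fluoro-6-iodooctan-4-ol.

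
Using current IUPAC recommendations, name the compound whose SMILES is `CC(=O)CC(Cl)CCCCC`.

4-chlorononan-2-one

The longest chain bearing the carbonyl is 9 carbons long (nonane).
The principal characteristic group is a ketone (C=O on an internal carbon), named with the suffix -one.
The numbering direction is chosen so that numbering from this end puts the carbonyl group at C-2 rather than C-8.
That gives the carbonyl at C-2; a chloro group at C-4.
Assembling the pieces gives 4-chlorononan-2-one.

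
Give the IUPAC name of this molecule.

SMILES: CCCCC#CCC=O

oct-3-ynal

Counting along the main chain through the –CHO group and the multiple bond gives 8 carbons: the parent is octane.
The highest-priority functional group is an aldehyde (terminal –CHO), so the name ends in -al.
There is one C≡C triple bond, indicated by the ending -yne.
The numbering direction is chosen so that the aldehyde carbon is C-1 by definition.
With this numbering: the triple bond between C-3 and C-4.
Putting it together: oct-3-ynal.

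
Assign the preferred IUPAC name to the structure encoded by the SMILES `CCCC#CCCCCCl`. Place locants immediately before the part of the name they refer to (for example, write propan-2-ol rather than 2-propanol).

9-chloronon-4-yne

The longest chain bearing the multiple bond is 9 carbons long (nonane).
A C≡C triple bond in the chain gives the infix -yne-.
Choose the numbering such that numbering from this end puts the triple bond at C-4 rather than C-5.
With this numbering: the triple bond between C-4 and C-5; a chloro group at C-9.
Putting it together: 9-chloronon-4-yne.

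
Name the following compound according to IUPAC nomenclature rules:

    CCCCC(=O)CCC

Counting along the main chain through the carbonyl gives 8 carbons: the parent is octane.
A ketone (C=O on an internal carbon) is the principal characteristic group, giving the suffix -one.
Number the chain so that numbering from this end puts the carbonyl group at C-4 rather than C-5.
That gives the carbonyl at C-4.
The name is octan-4-one.

octan-4-one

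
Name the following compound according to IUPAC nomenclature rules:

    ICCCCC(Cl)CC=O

The longest chain bearing the –CHO group is 7 carbons long (heptane).
The principal characteristic group is an aldehyde (terminal –CHO), named with the suffix -al.
Choose the numbering such that the aldehyde carbon is C-1 by definition.
That gives a chloro group at C-3; an iodo group at C-7.
Prefixes are listed alphabetically: chloro, iodo.
Putting it together: 3-chloro-7-iodoheptanal.

3-chloro-7-iodoheptanal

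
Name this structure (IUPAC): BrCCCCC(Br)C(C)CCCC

The longest carbon chain is 10 atoms: the parent is decane.
The numbering direction is chosen so that the substituent locant set {1,5,6} is lower than {5,6,10} at the first point of difference.
This places bromo groups at C-1 and C-5; a methyl group at C-6.
Prefixes are listed alphabetically: bromo, methyl.
The name is 1,5-dibromo-6-methyldecane.

1,5-dibromo-6-methyldecane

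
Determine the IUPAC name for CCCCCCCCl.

1-chloroheptane

The parent chain contains 7 carbons (heptane).
Choose the numbering such that the substituent locant set {1} is lower than {7} at the first point of difference.
With this numbering: a chloro group at C-1.
Putting it together: 1-chloroheptane.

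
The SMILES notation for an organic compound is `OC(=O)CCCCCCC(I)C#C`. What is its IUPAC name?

8-iododec-9-ynoic acid

The longest carbon chain that includes the –COOH group and the multiple bond has 10 carbons, so the parent hydride is decane.
A carboxylic acid (terminal –COOH) is the principal characteristic group, giving the suffix -oic acid.
The chain contains a C≡C triple bond, so the unsaturation ending is -yne.
Choose the numbering such that the carboxylic acid carbon is C-1 by definition.
This places the triple bond between C-9 and C-10; an iodo group at C-8.
Putting it together: 8-iododec-9-ynoic acid.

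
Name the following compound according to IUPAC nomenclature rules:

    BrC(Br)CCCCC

1,1-dibromohexane

The parent chain contains 6 carbons (hexane).
The numbering direction is chosen so that the substituent locant set {1,1} is lower than {6,6} at the first point of difference.
With this numbering: two bromo groups at C-1.
Assembling the pieces gives 1,1-dibromohexane.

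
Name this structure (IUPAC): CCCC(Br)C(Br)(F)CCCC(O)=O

5,6-dibromo-5-fluorononanoic acid

The longest chain bearing the –COOH group is 9 carbons long (nonane).
The highest-priority functional group is a carboxylic acid (terminal –COOH), so the name ends in -oic acid.
The numbering direction is chosen so that the carboxylic acid carbon is C-1 by definition.
That gives bromo groups at C-5 and C-6; a fluoro group at C-5.
Substituent prefixes are cited in alphabetical order (multiplying prefixes like di-/tri- are ignored for ordering).
Assembling the pieces gives 5,6-dibromo-5-fluorononanoic acid.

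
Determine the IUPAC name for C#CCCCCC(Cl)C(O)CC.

4-chlorodec-9-yn-3-ol

The longest chain bearing the –OH group and the multiple bond is 10 carbons long (decane).
An alcohol (–OH) is the principal characteristic group, giving the suffix -ol.
There is one C≡C triple bond, indicated by the ending -yne.
Choose the numbering such that numbering from this end puts the hydroxyl group at C-3 rather than C-8.
This places the hydroxyl at C-3; the triple bond between C-9 and C-10; a chloro group at C-4.
The name is 4-chlorodec-9-yn-3-ol.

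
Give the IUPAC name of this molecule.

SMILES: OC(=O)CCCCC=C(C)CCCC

7-methylundec-6-enoic acid

Counting along the main chain through the –COOH group and the multiple bond gives 11 carbons: the parent is undecane.
The highest-priority functional group is a carboxylic acid (terminal –COOH), so the name ends in -oic acid.
There is one C=C double bond, indicated by the ending -ene.
Choose the numbering such that the carboxylic acid carbon is C-1 by definition.
That gives the double bond between C-6 and C-7; a methyl group at C-7.
Assembling the pieces gives 7-methylundec-6-enoic acid.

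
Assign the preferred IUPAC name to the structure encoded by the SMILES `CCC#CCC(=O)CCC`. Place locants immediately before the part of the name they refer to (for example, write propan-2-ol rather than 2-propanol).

non-6-yn-4-one

The longest carbon chain that includes the carbonyl and the multiple bond has 9 carbons, so the parent hydride is nonane.
A ketone (C=O on an internal carbon) is the principal characteristic group, giving the suffix -one.
The chain contains a C≡C triple bond, so the unsaturation ending is -yne.
Choose the numbering such that numbering from this end puts the carbonyl group at C-4 rather than C-6.
This places the carbonyl at C-4; the triple bond between C-6 and C-7.
The name is non-6-yn-4-one.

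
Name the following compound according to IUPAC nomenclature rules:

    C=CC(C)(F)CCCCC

The longest chain bearing the multiple bond is 8 carbons long (octane).
The chain contains a C=C double bond, so the unsaturation ending is -ene.
Number the chain so that numbering from this end puts the double bond at C-1 rather than C-7.
With this numbering: the double bond between C-1 and C-2; a fluoro group at C-3; a methyl group at C-3.
The substituents are ordered alphabetically, ignoring any di-/tri- multipliers.
Putting it together: 3-fluoro-3-methyloct-1-ene.

3-fluoro-3-methyloct-1-ene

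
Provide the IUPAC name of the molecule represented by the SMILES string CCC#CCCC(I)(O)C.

2-iodooct-5-yn-2-ol

Counting along the main chain through the –OH group and the multiple bond gives 8 carbons: the parent is octane.
The principal characteristic group is an alcohol (–OH), named with the suffix -ol.
A C≡C triple bond in the chain gives the infix -yne-.
Choose the numbering such that numbering from this end puts the hydroxyl group at C-2 rather than C-7.
That gives the hydroxyl at C-2; the triple bond between C-5 and C-6; an iodo group at C-2.
Putting it together: 2-iodooct-5-yn-2-ol.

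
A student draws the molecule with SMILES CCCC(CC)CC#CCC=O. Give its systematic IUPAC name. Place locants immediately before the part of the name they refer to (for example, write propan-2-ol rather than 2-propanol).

The longest chain bearing the –CHO group and the multiple bond is 9 carbons long (nonane).
An aldehyde (terminal –CHO) is the principal characteristic group, giving the suffix -al.
There is one C≡C triple bond, indicated by the ending -yne.
Number the chain so that the aldehyde carbon is C-1 by definition.
With this numbering: the triple bond between C-3 and C-4; an ethyl group at C-6.
Putting it together: 6-ethylnon-3-ynal.

6-ethylnon-3-ynal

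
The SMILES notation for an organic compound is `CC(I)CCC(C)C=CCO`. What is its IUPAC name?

The longest chain bearing the –OH group and the multiple bond is 8 carbons long (octane).
The highest-priority functional group is an alcohol (–OH), so the name ends in -ol.
There is one C=C double bond, indicated by the ending -ene.
Number the chain so that numbering from this end puts the hydroxyl group at C-1 rather than C-8.
This places the hydroxyl at C-1; the double bond between C-2 and C-3; an iodo group at C-7; a methyl group at C-4.
Prefixes are listed alphabetically: iodo, methyl.
Putting it together: 7-iodo-4-methyloct-2-en-1-ol.

7-iodo-4-methyloct-2-en-1-ol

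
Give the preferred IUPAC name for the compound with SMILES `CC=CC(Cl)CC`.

4-chlorohex-2-ene

Counting along the main chain through the multiple bond gives 6 carbons: the parent is hexane.
There is one C=C double bond, indicated by the ending -ene.
Number the chain so that numbering from this end puts the double bond at C-2 rather than C-4.
This places the double bond between C-2 and C-3; a chloro group at C-4.
The name is 4-chlorohex-2-ene.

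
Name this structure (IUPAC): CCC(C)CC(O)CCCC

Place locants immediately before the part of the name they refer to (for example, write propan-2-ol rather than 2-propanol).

3-methylnonan-5-ol

Counting along the main chain through the –OH group gives 9 carbons: the parent is nonane.
The principal characteristic group is an alcohol (–OH), named with the suffix -ol.
The numbering direction is chosen so that the substituent locant set {3} is lower than {7} at the first point of difference.
This places the hydroxyl at C-5; a methyl group at C-3.
The name is 3-methylnonan-5-ol.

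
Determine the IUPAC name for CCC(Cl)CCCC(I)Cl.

The longest carbon chain is 7 atoms: the parent is heptane.
Number the chain so that the substituent locant set {1,1,5} is lower than {3,7,7} at the first point of difference.
With this numbering: chloro groups at C-1 and C-5; an iodo group at C-1.
Prefixes are listed alphabetically: chloro, iodo.
Assembling the pieces gives 1,5-dichloro-1-iodoheptane.

1,5-dichloro-1-iodoheptane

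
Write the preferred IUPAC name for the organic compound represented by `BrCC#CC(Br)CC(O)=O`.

3,6-dibromohex-4-ynoic acid

The longest carbon chain that includes the –COOH group and the multiple bond has 6 carbons, so the parent hydride is hexane.
The highest-priority functional group is a carboxylic acid (terminal –COOH), so the name ends in -oic acid.
The chain contains a C≡C triple bond, so the unsaturation ending is -yne.
Choose the numbering such that the carboxylic acid carbon is C-1 by definition.
That gives the triple bond between C-4 and C-5; bromo groups at C-3 and C-6.
The name is 3,6-dibromohex-4-ynoic acid.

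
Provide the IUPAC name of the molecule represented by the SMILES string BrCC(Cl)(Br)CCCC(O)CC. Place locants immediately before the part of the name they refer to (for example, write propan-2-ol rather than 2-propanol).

The longest carbon chain that includes the –OH group has 8 carbons, so the parent hydride is octane.
An alcohol (–OH) is the principal characteristic group, giving the suffix -ol.
Choose the numbering such that numbering from this end puts the hydroxyl group at C-3 rather than C-6.
That gives the hydroxyl at C-3; bromo groups at C-7 and C-8; a chloro group at C-7.
Prefixes are listed alphabetically: bromo, chloro.
Putting it together: 7,8-dibromo-7-chlorooctan-3-ol.

7,8-dibromo-7-chlorooctan-3-ol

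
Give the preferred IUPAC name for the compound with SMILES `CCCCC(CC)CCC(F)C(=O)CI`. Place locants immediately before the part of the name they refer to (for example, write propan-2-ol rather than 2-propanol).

6-ethyl-3-fluoro-1-iododecan-2-one

The longest chain bearing the carbonyl is 10 carbons long (decane).
The highest-priority functional group is a ketone (C=O on an internal carbon), so the name ends in -one.
Choose the numbering such that numbering from this end puts the carbonyl group at C-2 rather than C-9.
This places the carbonyl at C-2; an ethyl group at C-6; a fluoro group at C-3; an iodo group at C-1.
Substituent prefixes are cited in alphabetical order (multiplying prefixes like di-/tri- are ignored for ordering).
Putting it together: 6-ethyl-3-fluoro-1-iododecan-2-one.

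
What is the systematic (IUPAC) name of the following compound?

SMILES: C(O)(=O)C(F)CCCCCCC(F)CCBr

11-bromo-2,9-difluoroundecanoic acid

The longest carbon chain that includes the –COOH group has 11 carbons, so the parent hydride is undecane.
A carboxylic acid (terminal –COOH) is the principal characteristic group, giving the suffix -oic acid.
Number the chain so that the carboxylic acid carbon is C-1 by definition.
This places a bromo group at C-11; fluoro groups at C-2 and C-9.
The substituents are ordered alphabetically, ignoring any di-/tri- multipliers.
Assembling the pieces gives 11-bromo-2,9-difluoroundecanoic acid.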